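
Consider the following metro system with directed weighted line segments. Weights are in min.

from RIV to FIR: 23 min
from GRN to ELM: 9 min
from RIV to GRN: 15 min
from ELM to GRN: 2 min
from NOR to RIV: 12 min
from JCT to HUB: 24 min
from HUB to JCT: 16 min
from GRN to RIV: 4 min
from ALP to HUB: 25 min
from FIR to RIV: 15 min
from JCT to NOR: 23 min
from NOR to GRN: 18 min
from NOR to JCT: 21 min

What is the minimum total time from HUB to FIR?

74 min

Compare a few routes:
HUB - JCT - NOR - RIV - FIR: 16+23+12+23 = 74
HUB - JCT - NOR - GRN - RIV - FIR: 16+23+18+4+23 = 84
Cheapest is HUB - JCT - NOR - RIV - FIR at 74 min.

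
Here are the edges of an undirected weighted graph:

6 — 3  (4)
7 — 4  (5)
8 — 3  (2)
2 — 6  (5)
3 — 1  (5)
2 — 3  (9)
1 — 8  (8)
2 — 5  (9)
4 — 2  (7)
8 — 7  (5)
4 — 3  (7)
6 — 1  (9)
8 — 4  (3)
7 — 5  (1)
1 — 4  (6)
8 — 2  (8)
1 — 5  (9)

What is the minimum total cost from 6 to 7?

11

Enumerating some paths:
6–3–8–4–7: 4+2+3+5 = 14
6–3–8–7: 4+2+5 = 11
6–2–5–7: 5+9+1 = 15
Cheapest is 6–3–8–7 at 11.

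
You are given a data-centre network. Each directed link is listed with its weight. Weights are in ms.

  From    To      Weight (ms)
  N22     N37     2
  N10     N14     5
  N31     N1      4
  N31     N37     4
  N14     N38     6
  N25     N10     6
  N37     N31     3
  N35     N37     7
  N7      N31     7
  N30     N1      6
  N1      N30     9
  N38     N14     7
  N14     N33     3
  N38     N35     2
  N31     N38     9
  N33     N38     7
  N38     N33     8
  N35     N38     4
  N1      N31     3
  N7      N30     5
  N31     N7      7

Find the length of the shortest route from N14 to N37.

15 ms

Compare a few routes:
N14 → N38 → N35 → N37: 6+2+7 = 15
N14 → N33 → N38 → N35 → N37: 3+7+2+7 = 19
The minimum is 15 ms via N14 → N38 → N35 → N37.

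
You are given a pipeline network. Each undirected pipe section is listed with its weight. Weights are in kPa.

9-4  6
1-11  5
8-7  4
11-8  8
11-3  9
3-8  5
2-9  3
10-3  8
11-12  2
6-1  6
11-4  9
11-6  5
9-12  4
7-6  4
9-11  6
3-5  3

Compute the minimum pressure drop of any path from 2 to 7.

Candidate routes:
2–9–11–6–7: 3+6+5+4 = 18
2–9–11–8–7: 3+6+8+4 = 21
2–9–12–11–8–7: 3+4+2+8+4 = 21
The minimum is 18 kPa via 2–9–11–6–7.

18 kPa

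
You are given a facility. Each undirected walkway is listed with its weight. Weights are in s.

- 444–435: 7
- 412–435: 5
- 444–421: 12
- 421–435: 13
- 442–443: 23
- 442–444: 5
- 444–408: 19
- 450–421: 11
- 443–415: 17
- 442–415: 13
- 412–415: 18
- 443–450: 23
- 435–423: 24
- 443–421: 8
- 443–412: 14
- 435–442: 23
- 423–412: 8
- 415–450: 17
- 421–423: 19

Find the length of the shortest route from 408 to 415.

Enumerating some paths:
408 → 444 → 421 → 443 → 415: 19+12+8+17 = 56
408 → 444 → 435 → 412 → 415: 19+7+5+18 = 49
408 → 444 → 442 → 415: 19+5+13 = 37
The minimum is 37 s via 408 → 444 → 442 → 415.

37 s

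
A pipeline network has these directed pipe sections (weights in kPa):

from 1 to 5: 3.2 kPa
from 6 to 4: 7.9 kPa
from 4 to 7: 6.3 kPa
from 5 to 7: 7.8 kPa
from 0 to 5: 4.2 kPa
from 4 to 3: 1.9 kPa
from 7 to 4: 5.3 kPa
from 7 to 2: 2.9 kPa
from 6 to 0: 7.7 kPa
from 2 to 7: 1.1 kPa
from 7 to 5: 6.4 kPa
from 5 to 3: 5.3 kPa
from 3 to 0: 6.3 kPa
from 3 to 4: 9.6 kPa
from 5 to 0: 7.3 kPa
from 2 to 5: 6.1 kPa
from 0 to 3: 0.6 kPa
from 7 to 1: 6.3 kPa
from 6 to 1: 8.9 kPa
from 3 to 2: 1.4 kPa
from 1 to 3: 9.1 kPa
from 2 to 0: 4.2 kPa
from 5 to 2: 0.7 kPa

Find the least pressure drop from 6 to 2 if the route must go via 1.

12.8 kPa

Shortest 6→1: 6 → 1 = 8.9
Best 1 to 2: 1 → 5 → 2 costing 3.9
Total via 1: 8.9 + 3.9 = 12.8 kPa.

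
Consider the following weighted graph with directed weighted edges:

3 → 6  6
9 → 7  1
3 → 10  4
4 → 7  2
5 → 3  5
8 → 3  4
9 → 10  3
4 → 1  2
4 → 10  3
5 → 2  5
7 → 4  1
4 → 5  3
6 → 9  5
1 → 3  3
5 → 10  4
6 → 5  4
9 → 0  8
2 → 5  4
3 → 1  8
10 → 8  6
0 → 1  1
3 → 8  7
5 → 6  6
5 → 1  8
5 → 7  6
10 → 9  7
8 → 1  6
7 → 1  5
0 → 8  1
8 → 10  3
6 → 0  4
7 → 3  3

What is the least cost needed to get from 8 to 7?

11

Shortest distances from 8:
8: 0
10: 3  (via 8)
3: 4  (via 8)
1: 6  (via 8)
6: 10  (via 3)
9: 10  (via 10)
7: 11  (via 9)
Shortest route: 8–10–9–7 = 11.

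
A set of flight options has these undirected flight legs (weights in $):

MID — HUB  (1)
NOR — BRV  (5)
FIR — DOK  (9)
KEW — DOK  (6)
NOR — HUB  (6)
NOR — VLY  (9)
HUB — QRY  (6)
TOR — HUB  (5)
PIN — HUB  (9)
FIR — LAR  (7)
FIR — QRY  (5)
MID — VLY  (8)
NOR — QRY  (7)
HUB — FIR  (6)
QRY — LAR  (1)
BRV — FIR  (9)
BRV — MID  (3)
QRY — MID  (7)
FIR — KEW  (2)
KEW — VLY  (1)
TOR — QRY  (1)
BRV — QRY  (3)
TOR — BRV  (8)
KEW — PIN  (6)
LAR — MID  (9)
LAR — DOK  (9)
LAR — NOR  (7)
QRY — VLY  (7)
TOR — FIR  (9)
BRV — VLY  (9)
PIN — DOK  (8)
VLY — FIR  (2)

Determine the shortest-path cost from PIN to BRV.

$13

Shortest distances from PIN:
PIN: 0
KEW: 6  (via PIN)
VLY: 7  (via KEW)
DOK: 8  (via PIN)
FIR: 8  (via KEW)
HUB: 9  (via PIN)
MID: 10  (via HUB)
QRY: 13  (via FIR)
BRV: 13  (via MID)
Shortest route: PIN–HUB–MID–BRV = $13.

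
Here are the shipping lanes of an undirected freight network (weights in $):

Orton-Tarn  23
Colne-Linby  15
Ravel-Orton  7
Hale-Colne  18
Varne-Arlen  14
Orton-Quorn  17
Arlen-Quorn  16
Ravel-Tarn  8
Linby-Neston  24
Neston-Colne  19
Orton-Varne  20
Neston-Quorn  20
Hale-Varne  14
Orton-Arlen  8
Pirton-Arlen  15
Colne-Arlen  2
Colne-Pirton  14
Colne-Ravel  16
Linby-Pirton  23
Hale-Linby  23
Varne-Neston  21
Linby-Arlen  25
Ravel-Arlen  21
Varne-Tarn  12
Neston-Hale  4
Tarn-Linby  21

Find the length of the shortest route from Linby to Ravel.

$29

Candidate routes:
Linby–Tarn–Ravel: 21+8 = 29
Linby–Colne–Ravel: 15+16 = 31
Linby–Colne–Arlen–Orton–Ravel: 15+2+8+7 = 32
Cheapest is Linby–Tarn–Ravel at $29.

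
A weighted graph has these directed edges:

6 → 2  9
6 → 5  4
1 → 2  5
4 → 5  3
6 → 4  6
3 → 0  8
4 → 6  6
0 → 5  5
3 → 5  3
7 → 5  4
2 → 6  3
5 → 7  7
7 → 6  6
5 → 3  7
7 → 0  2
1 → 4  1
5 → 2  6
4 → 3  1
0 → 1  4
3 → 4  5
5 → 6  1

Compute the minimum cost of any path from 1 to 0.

10

Enumerating some paths:
1–4–5–7–0: 1+3+7+2 = 13
1–4–3–5–7–0: 1+1+3+7+2 = 14
1–4–3–0: 1+1+8 = 10
1–4–5–3–0: 1+3+7+8 = 19
Cheapest is 1–4–3–0 at 10.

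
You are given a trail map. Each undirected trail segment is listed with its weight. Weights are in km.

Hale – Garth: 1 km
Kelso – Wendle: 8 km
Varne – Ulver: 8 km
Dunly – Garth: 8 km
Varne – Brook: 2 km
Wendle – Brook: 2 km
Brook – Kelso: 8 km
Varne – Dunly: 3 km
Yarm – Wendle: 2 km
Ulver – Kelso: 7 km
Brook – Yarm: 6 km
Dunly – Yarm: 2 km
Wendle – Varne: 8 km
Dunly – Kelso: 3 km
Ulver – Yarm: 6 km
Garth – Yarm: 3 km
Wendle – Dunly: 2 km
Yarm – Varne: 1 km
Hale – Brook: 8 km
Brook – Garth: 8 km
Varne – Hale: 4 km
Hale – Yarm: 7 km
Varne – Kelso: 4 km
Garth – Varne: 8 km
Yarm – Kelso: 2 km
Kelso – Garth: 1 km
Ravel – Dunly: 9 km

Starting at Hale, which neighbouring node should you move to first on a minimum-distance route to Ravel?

Compare a few routes:
Hale → Garth → Yarm → Dunly → Ravel: 1+3+2+9 = 15
Hale → Garth → Kelso → Yarm → Dunly → Ravel: 1+1+2+2+9 = 15
Hale → Garth → Kelso → Dunly → Ravel: 1+1+3+9 = 14
Cheapest is Hale → Garth → Kelso → Dunly → Ravel at 14 km.
So from Hale the first move is to Garth.

Garth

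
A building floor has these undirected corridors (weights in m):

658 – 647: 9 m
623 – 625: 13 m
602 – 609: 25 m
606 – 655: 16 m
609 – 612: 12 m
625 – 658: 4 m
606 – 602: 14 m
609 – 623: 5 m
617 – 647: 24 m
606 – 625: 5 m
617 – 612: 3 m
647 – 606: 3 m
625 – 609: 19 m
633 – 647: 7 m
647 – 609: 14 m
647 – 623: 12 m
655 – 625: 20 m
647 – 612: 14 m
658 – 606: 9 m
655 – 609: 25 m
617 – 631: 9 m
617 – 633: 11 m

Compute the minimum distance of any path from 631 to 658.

35 m

Settle nodes by increasing distance from 631:
631: 0
617: 9  (via 631)
612: 12  (via 617)
633: 20  (via 617)
609: 24  (via 612)
647: 26  (via 612)
623: 29  (via 609)
606: 29  (via 647)
625: 34  (via 606)
658: 35  (via 647)
Shortest route: 631–617–612–647–658 = 35 m.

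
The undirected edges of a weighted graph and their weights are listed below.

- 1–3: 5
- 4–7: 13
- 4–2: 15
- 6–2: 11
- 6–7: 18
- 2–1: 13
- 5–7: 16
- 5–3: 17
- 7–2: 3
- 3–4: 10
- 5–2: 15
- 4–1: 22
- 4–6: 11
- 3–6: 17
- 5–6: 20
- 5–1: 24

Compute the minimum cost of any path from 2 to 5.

15

Compare a few routes:
2 → 5: 15 = 15
2 → 7 → 5: 3+16 = 19
The minimum is 15 via 2 → 5.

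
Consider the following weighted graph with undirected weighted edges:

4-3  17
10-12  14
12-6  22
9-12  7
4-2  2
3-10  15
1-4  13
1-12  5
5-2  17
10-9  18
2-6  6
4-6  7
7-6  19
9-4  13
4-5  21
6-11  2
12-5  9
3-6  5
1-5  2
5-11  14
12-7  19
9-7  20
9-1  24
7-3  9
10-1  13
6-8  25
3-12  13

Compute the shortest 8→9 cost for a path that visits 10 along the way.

63

Shortest 8→10: 8–6–3–10 = 45
Best 10 to 9: 10–9 costing 18
Total via 10: 45 + 18 = 63.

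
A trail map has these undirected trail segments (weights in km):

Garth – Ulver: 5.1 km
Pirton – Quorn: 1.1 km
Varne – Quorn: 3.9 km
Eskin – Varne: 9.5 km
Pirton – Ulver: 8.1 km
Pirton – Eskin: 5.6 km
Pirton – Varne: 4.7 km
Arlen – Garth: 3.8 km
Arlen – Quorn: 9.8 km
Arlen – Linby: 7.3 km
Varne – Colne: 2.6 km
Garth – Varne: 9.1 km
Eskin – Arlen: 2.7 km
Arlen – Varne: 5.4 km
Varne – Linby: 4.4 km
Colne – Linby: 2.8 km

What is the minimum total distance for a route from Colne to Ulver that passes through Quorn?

15.7 km

Best Colne to Quorn: Colne → Varne → Quorn costing 6.5
Best Quorn to Ulver: Quorn → Pirton → Ulver costing 9.2
Total via Quorn: 6.5 + 9.2 = 15.7 km.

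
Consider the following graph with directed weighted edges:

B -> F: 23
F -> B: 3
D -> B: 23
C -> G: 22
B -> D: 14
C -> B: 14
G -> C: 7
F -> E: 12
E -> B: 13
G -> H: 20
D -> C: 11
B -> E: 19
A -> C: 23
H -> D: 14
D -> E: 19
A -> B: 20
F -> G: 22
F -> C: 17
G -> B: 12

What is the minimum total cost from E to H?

Settle nodes by increasing distance from E:
E: 0
B: 13  (via E)
D: 27  (via B)
F: 36  (via B)
C: 38  (via D)
G: 58  (via F)
H: 78  (via G)
Shortest route: E → B → F → G → H = 78.

78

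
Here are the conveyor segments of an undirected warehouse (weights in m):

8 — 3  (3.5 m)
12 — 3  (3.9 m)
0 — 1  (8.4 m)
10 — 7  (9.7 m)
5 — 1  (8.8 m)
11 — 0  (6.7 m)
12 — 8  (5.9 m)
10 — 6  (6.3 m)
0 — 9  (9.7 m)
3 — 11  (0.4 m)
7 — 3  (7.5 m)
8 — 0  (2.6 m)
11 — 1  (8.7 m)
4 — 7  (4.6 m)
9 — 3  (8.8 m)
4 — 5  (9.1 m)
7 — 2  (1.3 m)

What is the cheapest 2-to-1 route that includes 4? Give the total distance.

23.8 m

Shortest 2→4: 2 → 7 → 4 = 5.9
Shortest 4→1: 4 → 5 → 1 = 17.9
Total via 4: 5.9 + 17.9 = 23.8 m.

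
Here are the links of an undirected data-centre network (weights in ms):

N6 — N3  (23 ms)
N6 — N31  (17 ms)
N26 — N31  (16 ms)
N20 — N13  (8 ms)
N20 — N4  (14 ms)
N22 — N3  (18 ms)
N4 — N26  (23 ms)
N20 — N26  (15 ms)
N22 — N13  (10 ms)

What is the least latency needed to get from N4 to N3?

Shortest distances from N4:
N4: 0
N20: 14  (via N4)
N13: 22  (via N20)
N26: 23  (via N4)
N22: 32  (via N13)
N31: 39  (via N26)
N3: 50  (via N22)
Shortest route: N4–N20–N13–N22–N3 = 50 ms.

50 ms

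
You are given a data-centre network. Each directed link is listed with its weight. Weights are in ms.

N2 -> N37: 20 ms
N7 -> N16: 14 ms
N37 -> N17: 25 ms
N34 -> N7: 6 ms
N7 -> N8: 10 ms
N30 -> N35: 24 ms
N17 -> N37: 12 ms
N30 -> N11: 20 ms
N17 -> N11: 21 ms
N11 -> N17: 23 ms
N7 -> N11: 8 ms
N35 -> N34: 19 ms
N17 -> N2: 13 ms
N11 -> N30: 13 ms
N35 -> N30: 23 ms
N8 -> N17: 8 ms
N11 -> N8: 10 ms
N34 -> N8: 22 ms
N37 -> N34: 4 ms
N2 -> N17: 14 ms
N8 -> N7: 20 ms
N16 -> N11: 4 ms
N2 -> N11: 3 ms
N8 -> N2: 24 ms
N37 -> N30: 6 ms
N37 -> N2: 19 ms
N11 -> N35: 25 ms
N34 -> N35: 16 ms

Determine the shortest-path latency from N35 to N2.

Running Dijkstra from N35:
N35: 0
N34: 19  (via N35)
N30: 23  (via N35)
N7: 25  (via N34)
N11: 33  (via N7)
N8: 35  (via N7)
N16: 39  (via N7)
N17: 43  (via N8)
N37: 55  (via N17)
N2: 56  (via N17)
Shortest route: N35 → N34 → N7 → N8 → N17 → N2 = 56 ms.

56 ms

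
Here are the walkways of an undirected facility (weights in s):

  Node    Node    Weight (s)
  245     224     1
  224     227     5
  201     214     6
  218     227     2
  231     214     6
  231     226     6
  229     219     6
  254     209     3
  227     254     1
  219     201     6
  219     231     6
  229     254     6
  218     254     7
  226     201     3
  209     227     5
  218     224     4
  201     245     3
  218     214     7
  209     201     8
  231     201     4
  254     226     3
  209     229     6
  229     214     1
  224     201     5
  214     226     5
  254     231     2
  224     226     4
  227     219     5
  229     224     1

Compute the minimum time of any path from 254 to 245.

Running Dijkstra from 254:
254: 0
227: 1  (via 254)
231: 2  (via 254)
218: 3  (via 227)
209: 3  (via 254)
226: 3  (via 254)
224: 6  (via 227)
219: 6  (via 227)
229: 6  (via 254)
201: 6  (via 231)
245: 7  (via 224)
Shortest route: 254–227–224–245 = 7 s.

7 s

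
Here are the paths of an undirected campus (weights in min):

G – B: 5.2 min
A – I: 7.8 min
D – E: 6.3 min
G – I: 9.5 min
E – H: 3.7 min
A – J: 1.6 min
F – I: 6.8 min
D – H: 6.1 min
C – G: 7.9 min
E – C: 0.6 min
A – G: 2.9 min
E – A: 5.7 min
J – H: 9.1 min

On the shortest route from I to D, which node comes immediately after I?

Compare a few routes:
I - A - E - H - D: 7.8+5.7+3.7+6.1 = 23.3
I - A - E - D: 7.8+5.7+6.3 = 19.8
Cheapest is I - A - E - D at 19.8 min.
So from I the first move is to A.

A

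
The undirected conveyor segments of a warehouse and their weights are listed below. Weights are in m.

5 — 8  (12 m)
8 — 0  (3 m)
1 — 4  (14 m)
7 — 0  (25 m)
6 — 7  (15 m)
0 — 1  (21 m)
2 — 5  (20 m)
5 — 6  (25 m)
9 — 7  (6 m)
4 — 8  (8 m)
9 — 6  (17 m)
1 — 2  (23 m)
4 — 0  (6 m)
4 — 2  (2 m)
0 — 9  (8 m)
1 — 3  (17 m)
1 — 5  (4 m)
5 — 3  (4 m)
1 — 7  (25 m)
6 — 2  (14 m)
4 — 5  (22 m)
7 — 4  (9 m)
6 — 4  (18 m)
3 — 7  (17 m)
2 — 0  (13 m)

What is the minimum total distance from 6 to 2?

Enumerating some paths:
6 - 7 - 4 - 2: 15+9+2 = 26
6 - 4 - 2: 18+2 = 20
6 - 2: 14 = 14
6 - 9 - 0 - 4 - 2: 17+8+6+2 = 33
Cheapest is 6 - 2 at 14 m.

14 m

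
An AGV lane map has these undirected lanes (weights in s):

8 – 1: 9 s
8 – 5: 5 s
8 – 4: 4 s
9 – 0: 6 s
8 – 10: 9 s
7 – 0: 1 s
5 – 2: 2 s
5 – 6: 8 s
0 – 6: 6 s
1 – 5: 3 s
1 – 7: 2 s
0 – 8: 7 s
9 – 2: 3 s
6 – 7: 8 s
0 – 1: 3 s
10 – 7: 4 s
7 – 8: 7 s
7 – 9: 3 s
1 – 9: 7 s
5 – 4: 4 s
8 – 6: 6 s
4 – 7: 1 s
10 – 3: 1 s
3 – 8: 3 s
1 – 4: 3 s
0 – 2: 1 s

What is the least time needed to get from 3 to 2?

Shortest distances from 3:
3: 0
10: 1  (via 3)
8: 3  (via 3)
7: 5  (via 10)
0: 6  (via 7)
4: 6  (via 7)
1: 7  (via 7)
2: 7  (via 0)
Shortest route: 3 → 10 → 7 → 0 → 2 = 7 s.

7 s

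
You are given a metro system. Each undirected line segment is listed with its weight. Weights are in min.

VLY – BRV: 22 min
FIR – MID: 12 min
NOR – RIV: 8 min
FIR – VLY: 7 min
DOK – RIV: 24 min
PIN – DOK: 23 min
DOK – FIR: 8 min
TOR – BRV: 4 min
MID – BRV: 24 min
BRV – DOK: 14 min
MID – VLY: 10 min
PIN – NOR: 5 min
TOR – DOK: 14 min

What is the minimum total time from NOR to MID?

48 min

Shortest distances from NOR:
NOR: 0
PIN: 5  (via NOR)
RIV: 8  (via NOR)
DOK: 28  (via PIN)
FIR: 36  (via DOK)
BRV: 42  (via DOK)
TOR: 42  (via DOK)
VLY: 43  (via FIR)
MID: 48  (via FIR)
Shortest route: NOR → PIN → DOK → FIR → MID = 48 min.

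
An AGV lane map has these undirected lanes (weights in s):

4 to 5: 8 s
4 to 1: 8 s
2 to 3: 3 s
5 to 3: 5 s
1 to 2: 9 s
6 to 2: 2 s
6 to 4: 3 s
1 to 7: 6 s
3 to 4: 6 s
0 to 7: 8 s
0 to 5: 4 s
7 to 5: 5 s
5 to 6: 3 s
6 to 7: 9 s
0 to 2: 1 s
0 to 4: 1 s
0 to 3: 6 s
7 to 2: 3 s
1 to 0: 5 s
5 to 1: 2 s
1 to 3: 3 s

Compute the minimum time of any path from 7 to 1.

Running Dijkstra from 7:
7: 0
2: 3  (via 7)
0: 4  (via 2)
4: 5  (via 0)
5: 5  (via 7)
6: 5  (via 2)
1: 6  (via 7)
Shortest route: 7–1 = 6 s.

6 s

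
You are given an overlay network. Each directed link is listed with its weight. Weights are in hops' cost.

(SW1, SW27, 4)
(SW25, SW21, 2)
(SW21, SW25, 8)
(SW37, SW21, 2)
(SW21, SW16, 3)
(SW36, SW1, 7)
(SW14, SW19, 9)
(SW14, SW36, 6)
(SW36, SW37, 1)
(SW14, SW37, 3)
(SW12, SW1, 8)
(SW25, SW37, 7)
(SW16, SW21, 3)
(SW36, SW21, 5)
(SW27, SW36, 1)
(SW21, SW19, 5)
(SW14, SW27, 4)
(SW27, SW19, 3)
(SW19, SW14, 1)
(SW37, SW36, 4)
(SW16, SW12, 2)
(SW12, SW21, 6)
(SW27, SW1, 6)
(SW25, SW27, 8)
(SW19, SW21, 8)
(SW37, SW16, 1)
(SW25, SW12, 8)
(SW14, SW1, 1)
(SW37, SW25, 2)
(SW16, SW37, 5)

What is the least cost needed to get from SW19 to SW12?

Shortest distances from SW19:
SW19: 0
SW14: 1  (via SW19)
SW1: 2  (via SW14)
SW37: 4  (via SW14)
SW16: 5  (via SW37)
SW27: 5  (via SW14)
SW36: 6  (via SW27)
SW21: 6  (via SW37)
SW25: 6  (via SW37)
SW12: 7  (via SW16)
Shortest route: SW19–SW14–SW37–SW16–SW12 = 7 hops' cost.

7 hops' cost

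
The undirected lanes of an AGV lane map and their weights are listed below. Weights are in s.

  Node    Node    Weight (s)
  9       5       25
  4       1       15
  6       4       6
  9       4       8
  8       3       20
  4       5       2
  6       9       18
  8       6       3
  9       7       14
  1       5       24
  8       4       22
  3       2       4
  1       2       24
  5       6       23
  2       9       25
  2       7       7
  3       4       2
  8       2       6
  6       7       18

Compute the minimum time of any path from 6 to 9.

14 s

Shortest distances from 6:
6: 0
8: 3  (via 6)
4: 6  (via 6)
3: 8  (via 4)
5: 8  (via 4)
2: 9  (via 8)
9: 14  (via 4)
Shortest route: 6 → 4 → 9 = 14 s.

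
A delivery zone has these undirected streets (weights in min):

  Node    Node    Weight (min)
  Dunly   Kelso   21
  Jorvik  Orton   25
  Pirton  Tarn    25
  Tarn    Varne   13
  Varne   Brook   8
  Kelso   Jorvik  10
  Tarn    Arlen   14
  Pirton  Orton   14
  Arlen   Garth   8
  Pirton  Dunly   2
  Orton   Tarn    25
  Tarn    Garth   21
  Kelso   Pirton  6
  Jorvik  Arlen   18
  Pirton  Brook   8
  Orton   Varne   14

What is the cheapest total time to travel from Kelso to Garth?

Settle nodes by increasing distance from Kelso:
Kelso: 0
Pirton: 6  (via Kelso)
Dunly: 8  (via Pirton)
Jorvik: 10  (via Kelso)
Brook: 14  (via Pirton)
Orton: 20  (via Pirton)
Varne: 22  (via Brook)
Arlen: 28  (via Jorvik)
Tarn: 31  (via Pirton)
Garth: 36  (via Arlen)
Shortest route: Kelso–Jorvik–Arlen–Garth = 36 min.

36 min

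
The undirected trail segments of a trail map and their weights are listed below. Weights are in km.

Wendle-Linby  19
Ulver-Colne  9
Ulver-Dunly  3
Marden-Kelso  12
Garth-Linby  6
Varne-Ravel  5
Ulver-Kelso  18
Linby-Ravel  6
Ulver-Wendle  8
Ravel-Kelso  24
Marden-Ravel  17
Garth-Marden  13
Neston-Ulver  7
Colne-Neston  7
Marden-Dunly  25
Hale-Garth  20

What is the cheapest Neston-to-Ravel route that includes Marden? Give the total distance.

52 km

Shortest Neston→Marden: Neston → Ulver → Dunly → Marden = 35
Shortest Marden→Ravel: Marden → Ravel = 17
Total via Marden: 35 + 17 = 52 km.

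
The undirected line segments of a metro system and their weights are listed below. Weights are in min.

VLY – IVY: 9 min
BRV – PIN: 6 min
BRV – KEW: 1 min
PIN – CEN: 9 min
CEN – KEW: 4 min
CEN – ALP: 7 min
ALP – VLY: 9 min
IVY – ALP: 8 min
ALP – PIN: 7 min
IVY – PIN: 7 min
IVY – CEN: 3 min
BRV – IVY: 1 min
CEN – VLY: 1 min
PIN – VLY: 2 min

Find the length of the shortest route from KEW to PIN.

7 min

Settle nodes by increasing distance from KEW:
KEW: 0
BRV: 1  (via KEW)
IVY: 2  (via BRV)
CEN: 4  (via KEW)
VLY: 5  (via CEN)
PIN: 7  (via BRV)
Shortest route: KEW–BRV–PIN = 7 min.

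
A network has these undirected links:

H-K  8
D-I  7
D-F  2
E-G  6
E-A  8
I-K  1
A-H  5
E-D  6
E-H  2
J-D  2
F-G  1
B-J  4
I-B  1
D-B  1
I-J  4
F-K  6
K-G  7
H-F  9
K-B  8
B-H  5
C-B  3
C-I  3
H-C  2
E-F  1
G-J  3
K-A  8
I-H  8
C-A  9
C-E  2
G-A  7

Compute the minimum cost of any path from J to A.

Settle nodes by increasing distance from J:
J: 0
D: 2  (via J)
B: 3  (via D)
G: 3  (via J)
F: 4  (via D)
I: 4  (via J)
E: 5  (via F)
K: 5  (via I)
C: 6  (via B)
H: 7  (via E)
A: 10  (via G)
Shortest route: J–G–A = 10.

10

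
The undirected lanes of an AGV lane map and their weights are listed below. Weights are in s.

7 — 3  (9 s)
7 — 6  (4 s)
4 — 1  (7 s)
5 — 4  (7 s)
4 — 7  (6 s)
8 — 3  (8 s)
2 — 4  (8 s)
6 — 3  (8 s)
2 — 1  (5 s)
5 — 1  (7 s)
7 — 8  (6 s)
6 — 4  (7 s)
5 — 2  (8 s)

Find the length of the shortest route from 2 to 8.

20 s

Settle nodes by increasing distance from 2:
2: 0
1: 5  (via 2)
4: 8  (via 2)
5: 8  (via 2)
7: 14  (via 4)
6: 15  (via 4)
8: 20  (via 7)
Shortest route: 2–4–7–8 = 20 s.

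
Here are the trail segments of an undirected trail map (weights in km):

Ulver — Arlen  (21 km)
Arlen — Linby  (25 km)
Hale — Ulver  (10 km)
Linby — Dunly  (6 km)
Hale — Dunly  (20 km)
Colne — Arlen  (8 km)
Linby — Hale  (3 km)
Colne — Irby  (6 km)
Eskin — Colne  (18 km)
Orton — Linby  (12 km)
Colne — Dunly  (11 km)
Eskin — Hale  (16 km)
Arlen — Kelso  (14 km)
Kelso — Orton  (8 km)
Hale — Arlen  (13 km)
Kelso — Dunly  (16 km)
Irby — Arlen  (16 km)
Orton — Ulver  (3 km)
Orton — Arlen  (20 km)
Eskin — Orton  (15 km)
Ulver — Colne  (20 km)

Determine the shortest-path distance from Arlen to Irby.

14 km

Compare a few routes:
Arlen–Colne–Irby: 8+6 = 14
Arlen–Irby: 16 = 16
The minimum is 14 km via Arlen–Colne–Irby.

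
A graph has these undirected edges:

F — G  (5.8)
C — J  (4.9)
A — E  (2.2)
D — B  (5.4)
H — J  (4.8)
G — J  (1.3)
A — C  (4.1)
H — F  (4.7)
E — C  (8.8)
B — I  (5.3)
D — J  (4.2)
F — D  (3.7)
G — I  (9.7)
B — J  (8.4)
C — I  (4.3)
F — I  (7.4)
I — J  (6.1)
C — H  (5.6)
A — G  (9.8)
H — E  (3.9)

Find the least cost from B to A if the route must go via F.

19.9

Shortest B→F: B–D–F = 9.1
Shortest F→A: F–H–E–A = 10.8
Total via F: 9.1 + 10.8 = 19.9.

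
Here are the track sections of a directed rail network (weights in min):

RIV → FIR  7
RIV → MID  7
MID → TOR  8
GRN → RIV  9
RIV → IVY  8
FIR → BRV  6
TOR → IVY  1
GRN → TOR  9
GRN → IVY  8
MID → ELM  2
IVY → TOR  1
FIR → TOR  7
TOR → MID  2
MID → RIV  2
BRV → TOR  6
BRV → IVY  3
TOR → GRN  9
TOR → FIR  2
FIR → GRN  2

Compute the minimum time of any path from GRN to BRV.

17 min

Shortest distances from GRN:
GRN: 0
IVY: 8  (via GRN)
RIV: 9  (via GRN)
TOR: 9  (via GRN)
MID: 11  (via TOR)
FIR: 11  (via TOR)
ELM: 13  (via MID)
BRV: 17  (via FIR)
Shortest route: GRN → TOR → FIR → BRV = 17 min.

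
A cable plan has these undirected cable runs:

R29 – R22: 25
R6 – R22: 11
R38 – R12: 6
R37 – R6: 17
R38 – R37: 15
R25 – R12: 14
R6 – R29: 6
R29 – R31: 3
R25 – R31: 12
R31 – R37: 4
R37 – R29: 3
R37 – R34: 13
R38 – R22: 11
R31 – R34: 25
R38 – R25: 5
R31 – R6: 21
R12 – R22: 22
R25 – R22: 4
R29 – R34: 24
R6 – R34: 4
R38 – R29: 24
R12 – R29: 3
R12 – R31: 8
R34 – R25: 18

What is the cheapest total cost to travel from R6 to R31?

Compare a few routes:
R6–R29–R31: 6+3 = 9
R6–R31: 21 = 21
R6–R29–R37–R31: 6+3+4 = 13
R6–R29–R12–R31: 6+3+8 = 17
The minimum is 9 via R6–R29–R31.

9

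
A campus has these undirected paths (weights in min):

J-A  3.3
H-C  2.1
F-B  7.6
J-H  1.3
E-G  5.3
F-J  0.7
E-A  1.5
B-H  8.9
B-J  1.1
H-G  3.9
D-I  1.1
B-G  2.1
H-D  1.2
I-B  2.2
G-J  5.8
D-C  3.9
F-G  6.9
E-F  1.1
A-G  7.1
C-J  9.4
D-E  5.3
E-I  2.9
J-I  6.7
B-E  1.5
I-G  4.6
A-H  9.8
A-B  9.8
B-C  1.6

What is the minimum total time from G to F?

Candidate routes:
G–H–J–F: 3.9+1.3+0.7 = 5.9
G–B–E–F: 2.1+1.5+1.1 = 4.7
G–B–J–F: 2.1+1.1+0.7 = 3.9
Cheapest is G–B–J–F at 3.9 min.

3.9 min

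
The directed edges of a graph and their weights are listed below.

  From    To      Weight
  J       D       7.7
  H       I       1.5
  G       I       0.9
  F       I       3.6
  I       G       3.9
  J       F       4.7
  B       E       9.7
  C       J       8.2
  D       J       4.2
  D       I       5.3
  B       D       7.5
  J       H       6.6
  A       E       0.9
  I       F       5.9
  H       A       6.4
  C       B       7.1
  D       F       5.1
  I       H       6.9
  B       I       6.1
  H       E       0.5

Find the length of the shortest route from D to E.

Compare a few routes:
D → F → I → H → E: 5.1+3.6+6.9+0.5 = 16.1
D → J → H → E: 4.2+6.6+0.5 = 11.3
D → I → H → E: 5.3+6.9+0.5 = 12.7
Cheapest is D → J → H → E at 11.3.

11.3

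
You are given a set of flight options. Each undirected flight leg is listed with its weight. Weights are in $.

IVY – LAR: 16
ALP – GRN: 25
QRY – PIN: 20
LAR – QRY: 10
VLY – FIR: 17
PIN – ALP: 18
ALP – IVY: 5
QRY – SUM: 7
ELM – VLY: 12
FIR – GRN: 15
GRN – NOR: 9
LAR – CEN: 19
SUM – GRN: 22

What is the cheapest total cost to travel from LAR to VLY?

$71

Candidate routes:
LAR–QRY–PIN–ALP–GRN–FIR–VLY: 10+20+18+25+15+17 = 105
LAR–QRY–SUM–GRN–FIR–VLY: 10+7+22+15+17 = 71
LAR–IVY–ALP–GRN–FIR–VLY: 16+5+25+15+17 = 78
Cheapest is LAR–QRY–SUM–GRN–FIR–VLY at $71.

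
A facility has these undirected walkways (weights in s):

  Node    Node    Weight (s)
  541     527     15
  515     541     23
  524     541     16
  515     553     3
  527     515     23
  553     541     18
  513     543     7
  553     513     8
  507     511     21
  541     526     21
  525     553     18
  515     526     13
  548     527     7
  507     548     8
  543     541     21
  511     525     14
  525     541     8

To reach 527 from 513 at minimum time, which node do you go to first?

553

Enumerating some paths:
513 → 553 → 541 → 527: 8+18+15 = 41
513 → 553 → 515 → 527: 8+3+23 = 34
513 → 553 → 515 → 541 → 527: 8+3+23+15 = 49
513 → 543 → 541 → 527: 7+21+15 = 43
Cheapest is 513 → 553 → 515 → 527 at 34 s.
So from 513 the first move is to 553.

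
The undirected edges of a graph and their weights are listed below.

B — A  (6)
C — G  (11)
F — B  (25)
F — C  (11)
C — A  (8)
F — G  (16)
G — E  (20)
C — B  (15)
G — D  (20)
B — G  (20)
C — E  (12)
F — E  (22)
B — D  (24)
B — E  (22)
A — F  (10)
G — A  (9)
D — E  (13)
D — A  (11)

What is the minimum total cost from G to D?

Settle nodes by increasing distance from G:
G: 0
A: 9  (via G)
C: 11  (via G)
B: 15  (via A)
F: 16  (via G)
D: 20  (via G)
Shortest route: G → D = 20.

20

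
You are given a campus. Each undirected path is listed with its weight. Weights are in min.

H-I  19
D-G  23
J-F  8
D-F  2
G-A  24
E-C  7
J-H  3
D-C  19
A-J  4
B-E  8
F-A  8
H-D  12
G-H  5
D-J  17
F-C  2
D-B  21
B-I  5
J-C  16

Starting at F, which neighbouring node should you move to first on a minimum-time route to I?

C

Candidate routes:
F → C → E → B → I: 2+7+8+5 = 22
F → D → B → I: 2+21+5 = 28
The minimum is 22 min via F → C → E → B → I.
So from F the first move is to C.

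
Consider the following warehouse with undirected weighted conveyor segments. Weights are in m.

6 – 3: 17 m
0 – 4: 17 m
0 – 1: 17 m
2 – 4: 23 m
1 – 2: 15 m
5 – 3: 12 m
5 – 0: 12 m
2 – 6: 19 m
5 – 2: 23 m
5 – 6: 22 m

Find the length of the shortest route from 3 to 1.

Enumerating some paths:
3 → 5 → 0 → 1: 12+12+17 = 41
3 → 5 → 2 → 1: 12+23+15 = 50
The minimum is 41 m via 3 → 5 → 0 → 1.

41 m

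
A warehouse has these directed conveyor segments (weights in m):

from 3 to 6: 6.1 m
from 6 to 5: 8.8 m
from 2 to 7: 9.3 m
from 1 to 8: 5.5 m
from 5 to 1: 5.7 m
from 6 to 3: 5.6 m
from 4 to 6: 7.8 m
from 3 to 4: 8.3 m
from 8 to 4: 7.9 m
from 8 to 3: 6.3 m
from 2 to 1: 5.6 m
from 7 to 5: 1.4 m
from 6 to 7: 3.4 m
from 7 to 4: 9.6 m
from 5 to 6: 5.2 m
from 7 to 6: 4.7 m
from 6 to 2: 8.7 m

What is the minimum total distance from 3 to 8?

22.1 m

Candidate routes:
3–6–7–5–1–8: 6.1+3.4+1.4+5.7+5.5 = 22.1
3–6–2–1–8: 6.1+8.7+5.6+5.5 = 25.9
Cheapest is 3–6–7–5–1–8 at 22.1 m.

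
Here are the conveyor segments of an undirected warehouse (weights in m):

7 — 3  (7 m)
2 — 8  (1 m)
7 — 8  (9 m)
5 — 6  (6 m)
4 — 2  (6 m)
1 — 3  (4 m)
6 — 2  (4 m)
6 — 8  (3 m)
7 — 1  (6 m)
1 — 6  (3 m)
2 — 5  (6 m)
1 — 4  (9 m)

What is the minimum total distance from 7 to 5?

Running Dijkstra from 7:
7: 0
1: 6  (via 7)
3: 7  (via 7)
6: 9  (via 1)
8: 9  (via 7)
2: 10  (via 8)
4: 15  (via 1)
5: 15  (via 6)
Shortest route: 7 → 1 → 6 → 5 = 15 m.

15 m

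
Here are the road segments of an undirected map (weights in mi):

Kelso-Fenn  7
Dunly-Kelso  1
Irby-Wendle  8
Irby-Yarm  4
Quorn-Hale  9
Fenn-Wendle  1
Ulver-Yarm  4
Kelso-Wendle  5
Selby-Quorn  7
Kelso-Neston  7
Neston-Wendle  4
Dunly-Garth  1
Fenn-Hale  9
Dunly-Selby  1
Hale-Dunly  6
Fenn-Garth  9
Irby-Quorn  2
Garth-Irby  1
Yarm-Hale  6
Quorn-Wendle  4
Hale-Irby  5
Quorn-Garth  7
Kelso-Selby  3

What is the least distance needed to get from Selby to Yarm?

7 mi

Running Dijkstra from Selby:
Selby: 0
Dunly: 1  (via Selby)
Garth: 2  (via Dunly)
Kelso: 2  (via Dunly)
Irby: 3  (via Garth)
Quorn: 5  (via Irby)
Wendle: 7  (via Kelso)
Yarm: 7  (via Irby)
Shortest route: Selby–Dunly–Garth–Irby–Yarm = 7 mi.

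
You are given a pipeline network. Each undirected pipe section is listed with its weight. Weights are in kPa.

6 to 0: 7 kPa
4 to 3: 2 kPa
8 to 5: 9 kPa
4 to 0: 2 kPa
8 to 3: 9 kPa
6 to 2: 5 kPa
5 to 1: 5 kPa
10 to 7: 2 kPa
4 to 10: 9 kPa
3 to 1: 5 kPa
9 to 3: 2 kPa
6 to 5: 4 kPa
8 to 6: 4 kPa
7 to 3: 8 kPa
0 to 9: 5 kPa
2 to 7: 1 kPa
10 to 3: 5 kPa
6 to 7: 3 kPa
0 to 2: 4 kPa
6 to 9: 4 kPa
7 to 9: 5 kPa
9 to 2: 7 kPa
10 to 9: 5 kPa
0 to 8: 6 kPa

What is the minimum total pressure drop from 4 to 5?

Shortest distances from 4:
4: 0
0: 2  (via 4)
3: 2  (via 4)
9: 4  (via 3)
2: 6  (via 0)
1: 7  (via 3)
7: 7  (via 2)
10: 7  (via 3)
6: 8  (via 9)
8: 8  (via 0)
5: 12  (via 1)
Shortest route: 4 → 3 → 1 → 5 = 12 kPa.

12 kPa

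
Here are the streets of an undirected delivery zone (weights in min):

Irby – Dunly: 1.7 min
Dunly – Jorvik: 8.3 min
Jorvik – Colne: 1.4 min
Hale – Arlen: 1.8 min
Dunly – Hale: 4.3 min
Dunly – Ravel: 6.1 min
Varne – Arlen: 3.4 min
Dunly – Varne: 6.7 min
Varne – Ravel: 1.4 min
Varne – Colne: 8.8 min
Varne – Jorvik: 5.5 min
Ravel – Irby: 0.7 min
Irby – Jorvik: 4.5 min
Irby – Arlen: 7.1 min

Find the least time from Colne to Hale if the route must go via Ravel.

13.2 min

Shortest Colne→Ravel: Colne–Jorvik–Irby–Ravel = 6.6
Best Ravel to Hale: Ravel–Varne–Arlen–Hale costing 6.6
Total via Ravel: 6.6 + 6.6 = 13.2 min.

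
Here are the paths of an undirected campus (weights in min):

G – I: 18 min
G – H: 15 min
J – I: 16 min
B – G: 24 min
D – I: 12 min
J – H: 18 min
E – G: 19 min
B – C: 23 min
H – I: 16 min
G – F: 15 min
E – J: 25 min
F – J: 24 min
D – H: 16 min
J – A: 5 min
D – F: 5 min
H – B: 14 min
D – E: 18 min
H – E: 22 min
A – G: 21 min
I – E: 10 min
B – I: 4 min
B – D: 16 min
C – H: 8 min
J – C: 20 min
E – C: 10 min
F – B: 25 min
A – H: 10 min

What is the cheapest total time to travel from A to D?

Settle nodes by increasing distance from A:
A: 0
J: 5  (via A)
H: 10  (via A)
C: 18  (via H)
G: 21  (via A)
I: 21  (via J)
B: 24  (via H)
D: 26  (via H)
Shortest route: A–H–D = 26 min.

26 min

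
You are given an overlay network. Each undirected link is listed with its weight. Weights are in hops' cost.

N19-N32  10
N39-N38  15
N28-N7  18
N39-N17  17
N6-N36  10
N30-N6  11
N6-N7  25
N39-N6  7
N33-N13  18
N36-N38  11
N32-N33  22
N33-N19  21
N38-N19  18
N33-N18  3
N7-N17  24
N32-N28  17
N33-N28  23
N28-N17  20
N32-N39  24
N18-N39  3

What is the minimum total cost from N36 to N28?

Enumerating some paths:
N36 - N38 - N39 - N18 - N33 - N28: 11+15+3+3+23 = 55
N36 - N6 - N39 - N17 - N28: 10+7+17+20 = 54
N36 - N6 - N39 - N18 - N33 - N28: 10+7+3+3+23 = 46
N36 - N6 - N7 - N28: 10+25+18 = 53
The minimum is 46 hops' cost via N36 - N6 - N39 - N18 - N33 - N28.

46 hops' cost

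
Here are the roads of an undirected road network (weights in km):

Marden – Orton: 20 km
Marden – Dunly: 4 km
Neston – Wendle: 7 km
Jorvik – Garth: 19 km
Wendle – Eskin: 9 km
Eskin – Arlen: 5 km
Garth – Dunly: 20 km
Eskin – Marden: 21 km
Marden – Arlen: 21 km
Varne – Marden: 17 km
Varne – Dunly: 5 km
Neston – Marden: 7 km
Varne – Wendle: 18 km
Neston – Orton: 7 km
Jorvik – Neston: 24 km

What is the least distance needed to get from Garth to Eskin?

45 km

Compare a few routes:
Garth → Dunly → Marden → Neston → Wendle → Eskin: 20+4+7+7+9 = 47
Garth → Dunly → Marden → Eskin: 20+4+21 = 45
Garth → Dunly → Marden → Arlen → Eskin: 20+4+21+5 = 50
Cheapest is Garth → Dunly → Marden → Eskin at 45 km.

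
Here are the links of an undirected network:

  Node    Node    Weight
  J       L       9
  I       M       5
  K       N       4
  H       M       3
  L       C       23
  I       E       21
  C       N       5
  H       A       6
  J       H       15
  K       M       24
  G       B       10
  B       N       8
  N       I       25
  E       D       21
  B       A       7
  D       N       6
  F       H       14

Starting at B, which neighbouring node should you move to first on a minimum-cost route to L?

N

Compare a few routes:
B - N - C - L: 8+5+23 = 36
B - N - K - M - H - J - L: 8+4+24+3+15+9 = 63
B - A - H - J - L: 7+6+15+9 = 37
The minimum is 36 via B - N - C - L.
So from B the first move is to N.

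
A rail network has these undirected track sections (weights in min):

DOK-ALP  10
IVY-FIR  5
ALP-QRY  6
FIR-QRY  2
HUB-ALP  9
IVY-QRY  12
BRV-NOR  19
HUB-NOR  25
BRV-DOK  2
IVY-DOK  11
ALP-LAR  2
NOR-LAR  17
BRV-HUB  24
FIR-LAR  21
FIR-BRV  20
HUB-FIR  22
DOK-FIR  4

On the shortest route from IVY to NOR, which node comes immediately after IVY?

Compare a few routes:
IVY–DOK–BRV–NOR: 11+2+19 = 32
IVY–QRY–ALP–LAR–NOR: 12+6+2+17 = 37
IVY–FIR–QRY–ALP–LAR–NOR: 5+2+6+2+17 = 32
IVY–FIR–DOK–BRV–NOR: 5+4+2+19 = 30
The minimum is 30 min via IVY–FIR–DOK–BRV–NOR.
So from IVY the first move is to FIR.

FIR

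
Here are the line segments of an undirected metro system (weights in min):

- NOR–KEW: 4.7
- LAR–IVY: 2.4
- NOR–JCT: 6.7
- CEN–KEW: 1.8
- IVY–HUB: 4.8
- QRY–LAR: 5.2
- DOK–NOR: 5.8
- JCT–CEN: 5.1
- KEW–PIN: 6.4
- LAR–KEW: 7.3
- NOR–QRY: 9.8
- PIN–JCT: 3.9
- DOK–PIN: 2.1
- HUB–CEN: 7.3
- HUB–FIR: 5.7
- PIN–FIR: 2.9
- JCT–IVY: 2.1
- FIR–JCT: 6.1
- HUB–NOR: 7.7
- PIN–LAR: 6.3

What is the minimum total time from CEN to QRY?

14.3 min

Settle nodes by increasing distance from CEN:
CEN: 0
KEW: 1.8  (via CEN)
JCT: 5.1  (via CEN)
NOR: 6.5  (via KEW)
IVY: 7.2  (via JCT)
HUB: 7.3  (via CEN)
PIN: 8.2  (via KEW)
LAR: 9.1  (via KEW)
DOK: 10.3  (via PIN)
FIR: 11.1  (via PIN)
QRY: 14.3  (via LAR)
Shortest route: CEN → KEW → LAR → QRY = 14.3 min.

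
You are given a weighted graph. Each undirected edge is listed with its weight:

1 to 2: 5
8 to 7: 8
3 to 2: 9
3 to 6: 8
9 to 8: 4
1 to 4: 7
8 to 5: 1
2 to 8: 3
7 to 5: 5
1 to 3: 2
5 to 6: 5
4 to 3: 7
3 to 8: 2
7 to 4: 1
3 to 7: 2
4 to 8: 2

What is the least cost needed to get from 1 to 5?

Shortest distances from 1:
1: 0
3: 2  (via 1)
7: 4  (via 3)
8: 4  (via 3)
2: 5  (via 1)
4: 5  (via 7)
5: 5  (via 8)
Shortest route: 1–3–8–5 = 5.

5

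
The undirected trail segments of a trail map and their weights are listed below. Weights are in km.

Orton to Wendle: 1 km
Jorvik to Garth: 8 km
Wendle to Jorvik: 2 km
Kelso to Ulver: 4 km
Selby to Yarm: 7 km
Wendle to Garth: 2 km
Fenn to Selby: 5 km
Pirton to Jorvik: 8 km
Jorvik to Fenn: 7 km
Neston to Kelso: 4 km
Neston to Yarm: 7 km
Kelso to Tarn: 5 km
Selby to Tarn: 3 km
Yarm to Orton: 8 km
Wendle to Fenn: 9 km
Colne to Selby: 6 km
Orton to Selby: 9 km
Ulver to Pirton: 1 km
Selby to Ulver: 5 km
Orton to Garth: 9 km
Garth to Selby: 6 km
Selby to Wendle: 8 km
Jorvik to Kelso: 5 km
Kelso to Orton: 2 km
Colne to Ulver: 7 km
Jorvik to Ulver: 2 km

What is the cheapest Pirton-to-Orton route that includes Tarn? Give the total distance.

Best Pirton to Tarn: Pirton–Ulver–Selby–Tarn costing 9
Shortest Tarn→Orton: Tarn–Kelso–Orton = 7
Total via Tarn: 9 + 7 = 16 km.

16 km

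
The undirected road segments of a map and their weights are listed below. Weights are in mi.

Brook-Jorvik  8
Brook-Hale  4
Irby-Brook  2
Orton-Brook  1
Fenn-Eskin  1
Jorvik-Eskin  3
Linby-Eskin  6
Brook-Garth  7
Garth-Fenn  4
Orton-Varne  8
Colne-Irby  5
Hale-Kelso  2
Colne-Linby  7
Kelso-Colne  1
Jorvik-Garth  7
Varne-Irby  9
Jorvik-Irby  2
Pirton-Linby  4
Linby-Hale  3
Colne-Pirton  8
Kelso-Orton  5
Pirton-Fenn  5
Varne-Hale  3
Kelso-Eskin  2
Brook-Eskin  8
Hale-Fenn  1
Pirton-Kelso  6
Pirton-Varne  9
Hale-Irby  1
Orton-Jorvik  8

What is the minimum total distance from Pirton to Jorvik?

9 mi

Enumerating some paths:
Pirton - Fenn - Eskin - Jorvik: 5+1+3 = 9
Pirton - Kelso - Hale - Irby - Jorvik: 6+2+1+2 = 11
Pirton - Linby - Hale - Irby - Jorvik: 4+3+1+2 = 10
Cheapest is Pirton - Fenn - Eskin - Jorvik at 9 mi.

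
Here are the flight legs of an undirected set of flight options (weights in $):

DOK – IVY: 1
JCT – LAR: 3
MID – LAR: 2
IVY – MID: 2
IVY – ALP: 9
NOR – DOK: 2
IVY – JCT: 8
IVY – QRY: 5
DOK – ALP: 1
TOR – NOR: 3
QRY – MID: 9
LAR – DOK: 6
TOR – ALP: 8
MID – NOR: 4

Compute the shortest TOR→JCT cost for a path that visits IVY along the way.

Best TOR to IVY: TOR → NOR → DOK → IVY costing 6
Best IVY to JCT: IVY → MID → LAR → JCT costing 7
Total via IVY: 6 + 7 = $13.

$13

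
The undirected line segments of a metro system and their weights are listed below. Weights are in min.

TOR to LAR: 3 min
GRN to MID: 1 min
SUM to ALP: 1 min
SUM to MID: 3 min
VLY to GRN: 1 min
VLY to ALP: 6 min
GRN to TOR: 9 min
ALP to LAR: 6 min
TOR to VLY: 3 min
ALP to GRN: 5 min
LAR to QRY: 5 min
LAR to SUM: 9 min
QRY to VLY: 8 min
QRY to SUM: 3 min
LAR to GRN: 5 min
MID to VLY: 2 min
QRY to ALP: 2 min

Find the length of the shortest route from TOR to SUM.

Candidate routes:
TOR - VLY - MID - SUM: 3+2+3 = 8
TOR - LAR - ALP - SUM: 3+6+1 = 10
Cheapest is TOR - VLY - MID - SUM at 8 min.

8 min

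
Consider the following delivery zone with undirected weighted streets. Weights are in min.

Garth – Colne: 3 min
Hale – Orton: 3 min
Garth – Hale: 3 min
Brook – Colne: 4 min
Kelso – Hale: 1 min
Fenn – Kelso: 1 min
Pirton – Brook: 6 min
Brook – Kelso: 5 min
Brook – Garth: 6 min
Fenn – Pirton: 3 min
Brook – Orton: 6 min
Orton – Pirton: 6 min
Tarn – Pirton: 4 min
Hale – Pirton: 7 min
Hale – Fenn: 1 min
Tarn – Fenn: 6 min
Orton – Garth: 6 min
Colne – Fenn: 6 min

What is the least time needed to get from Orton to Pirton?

Compare a few routes:
Orton → Hale → Fenn → Pirton: 3+1+3 = 7
Orton → Pirton: 6 = 6
Cheapest is Orton → Pirton at 6 min.

6 min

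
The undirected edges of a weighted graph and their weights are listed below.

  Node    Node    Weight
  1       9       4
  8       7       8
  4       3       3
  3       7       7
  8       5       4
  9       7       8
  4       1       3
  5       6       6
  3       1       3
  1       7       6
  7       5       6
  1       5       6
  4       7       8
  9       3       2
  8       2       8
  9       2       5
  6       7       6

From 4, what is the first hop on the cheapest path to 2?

Enumerating some paths:
4–3–9–2: 3+2+5 = 10
4–1–9–2: 3+4+5 = 12
The minimum is 10 via 4–3–9–2.
So from 4 the first move is to 3.

3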